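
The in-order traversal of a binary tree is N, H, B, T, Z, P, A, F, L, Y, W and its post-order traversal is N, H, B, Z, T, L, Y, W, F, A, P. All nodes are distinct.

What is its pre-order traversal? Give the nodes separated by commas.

P, T, B, H, N, Z, A, F, W, Y, L

The last element of post-order is the root; it splits in-order into left and right subtrees.
Root P: left subtree has 5 nodes {N, H, B, T, Z}, right has 5 {A, F, L, Y, W}.
  Root T: left subtree has 3 nodes {N, H, B}, right has 1 {Z}.
    Root B: left subtree has 2 nodes {N, H}, right has 0 { }.
      Root H: left subtree has 1 node {N}, right has 0 { }.
  Root A: left subtree has 0 nodes { }, right has 4 {F, L, Y, W}.
    Root F: left subtree has 0 nodes { }, right has 3 {L, Y, W}.
      Root W: left subtree has 2 nodes {L, Y}, right has 0 { }.
        Root Y: left subtree has 1 node {L}, right has 0 { }.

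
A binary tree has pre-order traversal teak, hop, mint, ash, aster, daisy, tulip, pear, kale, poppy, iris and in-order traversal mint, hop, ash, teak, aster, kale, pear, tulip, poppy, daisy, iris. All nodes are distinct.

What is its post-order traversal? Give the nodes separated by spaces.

mint ash hop kale pear poppy tulip iris daisy aster teak

The first element of pre-order is the root; it splits in-order into left and right subtrees.
Root teak: left subtree has 3 nodes {mint, hop, ash}, right has 7 {aster, kale, pear, tulip, poppy, daisy, iris}.
  Root hop: left subtree has 1 node {mint}, right has 1 {ash}.
  Root aster: left subtree has 0 nodes { }, right has 6 {kale, pear, tulip, poppy, daisy, iris}.
    Root daisy: left subtree has 4 nodes {kale, pear, tulip, poppy}, right has 1 {iris}.
      Root tulip: left subtree has 2 nodes {kale, pear}, right has 1 {poppy}.
        Root pear: left subtree has 1 node {kale}, right has 0 { }.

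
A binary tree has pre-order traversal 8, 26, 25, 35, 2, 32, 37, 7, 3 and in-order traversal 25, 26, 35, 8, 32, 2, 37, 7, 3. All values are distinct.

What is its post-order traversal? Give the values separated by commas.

The first element of pre-order is the root; it splits in-order into left and right subtrees.
Root 8: left subtree has 3 nodes {25, 26, 35}, right has 5 {32, 2, 37, 7, 3}.
  Root 26: left subtree has 1 node {25}, right has 1 {35}.
  Root 2: left subtree has 1 node {32}, right has 3 {37, 7, 3}.
    Root 37: left subtree has 0 nodes { }, right has 2 {7, 3}.
      Root 7: left subtree has 0 nodes { }, right has 1 {3}.

25, 35, 26, 32, 3, 7, 37, 2, 8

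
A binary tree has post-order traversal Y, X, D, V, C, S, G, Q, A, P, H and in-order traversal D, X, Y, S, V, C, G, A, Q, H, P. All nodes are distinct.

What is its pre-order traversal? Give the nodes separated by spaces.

The last element of post-order is the root; it splits in-order into left and right subtrees.
Root H: left subtree has 9 nodes {D, X, Y, S, V, C, G, A, Q}, right has 1 {P}.
  Root A: left subtree has 7 nodes {D, X, Y, S, V, C, G}, right has 1 {Q}.
    Root G: left subtree has 6 nodes {D, X, Y, S, V, C}, right has 0 { }.
      Root S: left subtree has 3 nodes {D, X, Y}, right has 2 {V, C}.
        Root D: left subtree has 0 nodes { }, right has 2 {X, Y}.
          Root X: left subtree has 0 nodes { }, right has 1 {Y}.
        Root C: left subtree has 1 node {V}, right has 0 { }.

H A G S D X Y C V Q P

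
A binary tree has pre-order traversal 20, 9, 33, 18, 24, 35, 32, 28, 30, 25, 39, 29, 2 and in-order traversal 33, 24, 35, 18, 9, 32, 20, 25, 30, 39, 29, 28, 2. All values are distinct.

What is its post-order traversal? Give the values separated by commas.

35, 24, 18, 33, 32, 9, 25, 29, 39, 30, 2, 28, 20

The first element of pre-order is the root; it splits in-order into left and right subtrees.
Root 20: left subtree has 6 nodes {33, 24, 35, 18, 9, 32}, right has 6 {25, 30, 39, 29, 28, 2}.
  Root 9: left subtree has 4 nodes {33, 24, 35, 18}, right has 1 {32}.
    Root 33: left subtree has 0 nodes { }, right has 3 {24, 35, 18}.
      Root 18: left subtree has 2 nodes {24, 35}, right has 0 { }.
        Root 24: left subtree has 0 nodes { }, right has 1 {35}.
  Root 28: left subtree has 4 nodes {25, 30, 39, 29}, right has 1 {2}.
    Root 30: left subtree has 1 node {25}, right has 2 {39, 29}.
      Root 39: left subtree has 0 nodes { }, right has 1 {29}.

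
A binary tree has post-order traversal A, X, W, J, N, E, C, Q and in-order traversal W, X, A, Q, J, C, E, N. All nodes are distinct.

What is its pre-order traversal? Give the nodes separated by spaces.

The last element of post-order is the root; it splits in-order into left and right subtrees.
Root Q: left subtree has 3 nodes {W, X, A}, right has 4 {J, C, E, N}.
  Root W: left subtree has 0 nodes { }, right has 2 {X, A}.
    Root X: left subtree has 0 nodes { }, right has 1 {A}.
  Root C: left subtree has 1 node {J}, right has 2 {E, N}.
    Root E: left subtree has 0 nodes { }, right has 1 {N}.

Q W X A C J E N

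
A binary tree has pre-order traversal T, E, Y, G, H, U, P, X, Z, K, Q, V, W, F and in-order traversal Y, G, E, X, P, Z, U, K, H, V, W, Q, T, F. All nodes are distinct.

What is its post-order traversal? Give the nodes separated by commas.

G, Y, X, Z, P, K, U, W, V, Q, H, E, F, T

The first element of pre-order is the root; it splits in-order into left and right subtrees.
Root T: left subtree has 12 nodes {Y, G, E, X, P, Z, U, K, H, V, W, Q}, right has 1 {F}.
  Root E: left subtree has 2 nodes {Y, G}, right has 9 {X, P, Z, U, K, H, V, W, Q}.
    Root Y: left subtree has 0 nodes { }, right has 1 {G}.
    Root H: left subtree has 5 nodes {X, P, Z, U, K}, right has 3 {V, W, Q}.
      Root U: left subtree has 3 nodes {X, P, Z}, right has 1 {K}.
        Root P: left subtree has 1 node {X}, right has 1 {Z}.
      Root Q: left subtree has 2 nodes {V, W}, right has 0 { }.
        Root V: left subtree has 0 nodes { }, right has 1 {W}.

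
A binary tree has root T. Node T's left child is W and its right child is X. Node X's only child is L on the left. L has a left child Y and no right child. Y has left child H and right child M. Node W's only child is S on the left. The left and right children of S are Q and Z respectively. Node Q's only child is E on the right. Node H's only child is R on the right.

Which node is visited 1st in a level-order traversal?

T

Level-order visits nodes level by level from the root, left to right within each level.
Level 0: T
Level 1: W, X
Level 2: S, L
Level 3: Q, Z, Y
Level 4: E, H, M
Level 5: R
Full level-order sequence: T, W, X, S, L, Q, Z, Y, E, H, M, R.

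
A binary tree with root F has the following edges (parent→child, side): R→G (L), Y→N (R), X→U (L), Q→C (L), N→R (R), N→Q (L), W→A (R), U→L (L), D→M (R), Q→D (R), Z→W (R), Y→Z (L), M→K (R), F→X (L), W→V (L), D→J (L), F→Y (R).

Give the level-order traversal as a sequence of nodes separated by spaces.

F X Y U Z N L W Q R V A C D G J M K

Level-order visits nodes level by level from the root, left to right within each level.
Level 0: F
Level 1: X, Y
Level 2: U, Z, N
Level 3: L, W, Q, R
Level 4: V, A, C, D, G
Level 5: J, M
Level 6: K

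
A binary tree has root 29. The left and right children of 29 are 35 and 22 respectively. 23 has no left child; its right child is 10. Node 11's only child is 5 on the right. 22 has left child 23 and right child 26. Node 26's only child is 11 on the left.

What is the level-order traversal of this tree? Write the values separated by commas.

29, 35, 22, 23, 26, 10, 11, 5

Level-order visits nodes level by level from the root, left to right within each level.
Level 0: 29
Level 1: 35, 22
Level 2: 23, 26
Level 3: 10, 11
Level 4: 5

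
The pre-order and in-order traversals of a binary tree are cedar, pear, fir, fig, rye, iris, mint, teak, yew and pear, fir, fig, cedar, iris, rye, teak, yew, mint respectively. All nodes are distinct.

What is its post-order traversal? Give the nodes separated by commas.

The first element of pre-order is the root; it splits in-order into left and right subtrees.
Root cedar: left subtree has 3 nodes {pear, fir, fig}, right has 5 {iris, rye, teak, yew, mint}.
  Root pear: left subtree has 0 nodes { }, right has 2 {fir, fig}.
    Root fir: left subtree has 0 nodes { }, right has 1 {fig}.
  Root rye: left subtree has 1 node {iris}, right has 3 {teak, yew, mint}.
    Root mint: left subtree has 2 nodes {teak, yew}, right has 0 { }.
      Root teak: left subtree has 0 nodes { }, right has 1 {yew}.

fig, fir, pear, iris, yew, teak, mint, rye, cedar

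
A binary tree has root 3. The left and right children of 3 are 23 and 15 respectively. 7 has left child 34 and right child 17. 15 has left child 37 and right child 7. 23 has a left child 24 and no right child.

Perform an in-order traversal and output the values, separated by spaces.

24 23 3 37 15 34 7 17

In-order visits the left subtree, then the node, then the right subtree.
At 3: go left to 23.
  At 23: go left to 24.
    24 is a leaf — visit 24.
  Visit 23.
  At 23: no right child.
Visit 3.
At 3: go right to 15.
  At 15: go left to 37.
    37 is a leaf — visit 37.
  Visit 15.
  At 15: go right to 7.
    At 7: go left to 34.
      34 is a leaf — visit 34.
    Visit 7.
    At 7: go right to 17.
      17 is a leaf — visit 17.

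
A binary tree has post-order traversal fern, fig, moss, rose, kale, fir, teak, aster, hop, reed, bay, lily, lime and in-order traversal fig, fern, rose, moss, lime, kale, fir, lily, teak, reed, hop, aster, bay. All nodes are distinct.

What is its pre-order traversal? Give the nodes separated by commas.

lime, rose, fig, fern, moss, lily, fir, kale, bay, reed, teak, hop, aster

The last element of post-order is the root; it splits in-order into left and right subtrees.
Root lime: left subtree has 4 nodes {fig, fern, rose, moss}, right has 8 {kale, fir, lily, teak, reed, hop, aster, bay}.
  Root rose: left subtree has 2 nodes {fig, fern}, right has 1 {moss}.
    Root fig: left subtree has 0 nodes { }, right has 1 {fern}.
  Root lily: left subtree has 2 nodes {kale, fir}, right has 5 {teak, reed, hop, aster, bay}.
    Root fir: left subtree has 1 node {kale}, right has 0 { }.
    Root bay: left subtree has 4 nodes {teak, reed, hop, aster}, right has 0 { }.
      Root reed: left subtree has 1 node {teak}, right has 2 {hop, aster}.
        Root hop: left subtree has 0 nodes { }, right has 1 {aster}.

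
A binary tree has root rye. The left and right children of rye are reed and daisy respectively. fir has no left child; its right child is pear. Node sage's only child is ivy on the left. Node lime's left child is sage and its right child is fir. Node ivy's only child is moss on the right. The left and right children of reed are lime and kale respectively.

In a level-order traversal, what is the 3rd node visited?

daisy

Level-order visits nodes level by level from the root, left to right within each level.
Level 0: rye
Level 1: reed, daisy
Level 2: lime, kale
Level 3: sage, fir
Level 4: ivy, pear
Level 5: moss
Full level-order sequence: rye, reed, daisy, lime, kale, sage, fir, ivy, pear, moss.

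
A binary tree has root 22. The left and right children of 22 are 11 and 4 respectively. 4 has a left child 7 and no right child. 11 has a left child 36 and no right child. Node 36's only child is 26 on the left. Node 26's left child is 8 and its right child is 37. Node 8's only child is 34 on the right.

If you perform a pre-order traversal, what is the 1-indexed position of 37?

Pre-order visits the node, then its left subtree, then its right subtree.
Visit 22.
At 22: go left to 11.
  Visit 11.
  At 11: go left to 36.
    Visit 36.
    At 36: go left to 26.
      Visit 26.
      At 26: go left to 8.
        Visit 8.
        At 8: no left child.
        At 8: go right to 34.
          34 is a leaf — visit 34.
      At 26: go right to 37.
        37 is a leaf — visit 37.
    At 36: no right child.
  At 11: no right child.
At 22: go right to 4.
  Visit 4.
  At 4: go left to 7.
    7 is a leaf — visit 7.
  At 4: no right child.
Full pre-order sequence: 22, 11, 36, 26, 8, 34, 37, 4, 7.

7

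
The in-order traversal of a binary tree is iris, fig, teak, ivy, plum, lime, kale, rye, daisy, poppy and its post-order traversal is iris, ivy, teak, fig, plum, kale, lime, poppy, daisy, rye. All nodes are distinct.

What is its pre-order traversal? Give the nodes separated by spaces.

rye lime plum fig iris teak ivy kale daisy poppy

The last element of post-order is the root; it splits in-order into left and right subtrees.
Root rye: left subtree has 7 nodes {iris, fig, teak, ivy, plum, lime, kale}, right has 2 {daisy, poppy}.
  Root lime: left subtree has 5 nodes {iris, fig, teak, ivy, plum}, right has 1 {kale}.
    Root plum: left subtree has 4 nodes {iris, fig, teak, ivy}, right has 0 { }.
      Root fig: left subtree has 1 node {iris}, right has 2 {teak, ivy}.
        Root teak: left subtree has 0 nodes { }, right has 1 {ivy}.
  Root daisy: left subtree has 0 nodes { }, right has 1 {poppy}.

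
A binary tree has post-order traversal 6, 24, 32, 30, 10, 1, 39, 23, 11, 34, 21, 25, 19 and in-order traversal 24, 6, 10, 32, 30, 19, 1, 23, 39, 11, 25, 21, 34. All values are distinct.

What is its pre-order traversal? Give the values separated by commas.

19, 10, 24, 6, 30, 32, 25, 11, 23, 1, 39, 21, 34

The last element of post-order is the root; it splits in-order into left and right subtrees.
Root 19: left subtree has 5 nodes {24, 6, 10, 32, 30}, right has 7 {1, 23, 39, 11, 25, 21, 34}.
  Root 10: left subtree has 2 nodes {24, 6}, right has 2 {32, 30}.
    Root 24: left subtree has 0 nodes { }, right has 1 {6}.
    Root 30: left subtree has 1 node {32}, right has 0 { }.
  Root 25: left subtree has 4 nodes {1, 23, 39, 11}, right has 2 {21, 34}.
    Root 11: left subtree has 3 nodes {1, 23, 39}, right has 0 { }.
      Root 23: left subtree has 1 node {1}, right has 1 {39}.
    Root 21: left subtree has 0 nodes { }, right has 1 {34}.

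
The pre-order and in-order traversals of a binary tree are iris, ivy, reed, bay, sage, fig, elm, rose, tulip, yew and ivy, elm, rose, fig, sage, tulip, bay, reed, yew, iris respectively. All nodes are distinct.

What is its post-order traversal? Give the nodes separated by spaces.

rose elm fig tulip sage bay yew reed ivy iris

The first element of pre-order is the root; it splits in-order into left and right subtrees.
Root iris: left subtree has 9 nodes {ivy, elm, rose, fig, sage, tulip, bay, reed, yew}, right has 0 { }.
  Root ivy: left subtree has 0 nodes { }, right has 8 {elm, rose, fig, sage, tulip, bay, reed, yew}.
    Root reed: left subtree has 6 nodes {elm, rose, fig, sage, tulip, bay}, right has 1 {yew}.
      Root bay: left subtree has 5 nodes {elm, rose, fig, sage, tulip}, right has 0 { }.
        Root sage: left subtree has 3 nodes {elm, rose, fig}, right has 1 {tulip}.
          Root fig: left subtree has 2 nodes {elm, rose}, right has 0 { }.
            Root elm: left subtree has 0 nodes { }, right has 1 {rose}.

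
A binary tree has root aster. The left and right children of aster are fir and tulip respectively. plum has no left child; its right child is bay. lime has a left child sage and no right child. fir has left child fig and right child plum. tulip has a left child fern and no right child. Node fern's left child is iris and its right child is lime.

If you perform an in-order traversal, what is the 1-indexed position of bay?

In-order visits the left subtree, then the node, then the right subtree.
At aster: go left to fir.
  At fir: go left to fig.
    fig is a leaf — visit fig.
  Visit fir.
  At fir: go right to plum.
    At plum: no left child.
    Visit plum.
    At plum: go right to bay.
      bay is a leaf — visit bay.
Visit aster.
At aster: go right to tulip.
  At tulip: go left to fern.
    At fern: go left to iris.
      iris is a leaf — visit iris.
    Visit fern.
    At fern: go right to lime.
      At lime: go left to sage.
        sage is a leaf — visit sage.
      Visit lime.
      At lime: no right child.
  Visit tulip.
  At tulip: no right child.
Full in-order sequence: fig, fir, plum, bay, aster, iris, fern, sage, lime, tulip.

4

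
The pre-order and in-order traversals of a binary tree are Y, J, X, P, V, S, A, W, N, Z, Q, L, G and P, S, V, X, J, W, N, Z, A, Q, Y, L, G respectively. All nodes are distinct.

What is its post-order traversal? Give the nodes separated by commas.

S, V, P, X, Z, N, W, Q, A, J, G, L, Y

The first element of pre-order is the root; it splits in-order into left and right subtrees.
Root Y: left subtree has 10 nodes {P, S, V, X, J, W, N, Z, A, Q}, right has 2 {L, G}.
  Root J: left subtree has 4 nodes {P, S, V, X}, right has 5 {W, N, Z, A, Q}.
    Root X: left subtree has 3 nodes {P, S, V}, right has 0 { }.
      Root P: left subtree has 0 nodes { }, right has 2 {S, V}.
        Root V: left subtree has 1 node {S}, right has 0 { }.
    Root A: left subtree has 3 nodes {W, N, Z}, right has 1 {Q}.
      Root W: left subtree has 0 nodes { }, right has 2 {N, Z}.
        Root N: left subtree has 0 nodes { }, right has 1 {Z}.
  Root L: left subtree has 0 nodes { }, right has 1 {G}.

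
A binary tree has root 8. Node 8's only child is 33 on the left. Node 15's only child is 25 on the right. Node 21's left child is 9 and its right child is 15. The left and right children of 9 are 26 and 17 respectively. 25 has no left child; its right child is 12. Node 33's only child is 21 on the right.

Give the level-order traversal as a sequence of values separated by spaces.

Level-order visits nodes level by level from the root, left to right within each level.
Level 0: 8
Level 1: 33
Level 2: 21
Level 3: 9, 15
Level 4: 26, 17, 25
Level 5: 12

8 33 21 9 15 26 17 25 12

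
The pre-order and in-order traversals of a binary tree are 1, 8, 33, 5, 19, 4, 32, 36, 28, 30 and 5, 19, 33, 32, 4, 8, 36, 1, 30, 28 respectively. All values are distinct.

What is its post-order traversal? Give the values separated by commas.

The first element of pre-order is the root; it splits in-order into left and right subtrees.
Root 1: left subtree has 7 nodes {5, 19, 33, 32, 4, 8, 36}, right has 2 {30, 28}.
  Root 8: left subtree has 5 nodes {5, 19, 33, 32, 4}, right has 1 {36}.
    Root 33: left subtree has 2 nodes {5, 19}, right has 2 {32, 4}.
      Root 5: left subtree has 0 nodes { }, right has 1 {19}.
      Root 4: left subtree has 1 node {32}, right has 0 { }.
  Root 28: left subtree has 1 node {30}, right has 0 { }.

19, 5, 32, 4, 33, 36, 8, 30, 28, 1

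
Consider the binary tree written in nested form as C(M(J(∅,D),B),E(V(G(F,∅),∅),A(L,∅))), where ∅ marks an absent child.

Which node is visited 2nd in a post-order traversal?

Post-order visits the left subtree, then the right subtree, then the node.
At C: go left to M.
  At M: go left to J.
    At J: no left child.
    At J: go right to D.
      D is a leaf — visit D.
    Visit J.
  At M: go right to B.
    B is a leaf — visit B.
  Visit M.
At C: go right to E.
  At E: go left to V.
    At V: go left to G.
      At G: go left to F.
        F is a leaf — visit F.
      At G: no right child.
      Visit G.
    At V: no right child.
    Visit V.
  At E: go right to A.
    At A: go left to L.
      L is a leaf — visit L.
    At A: no right child.
    Visit A.
  Visit E.
Visit C.
Full post-order sequence: D, J, B, M, F, G, V, L, A, E, C.

J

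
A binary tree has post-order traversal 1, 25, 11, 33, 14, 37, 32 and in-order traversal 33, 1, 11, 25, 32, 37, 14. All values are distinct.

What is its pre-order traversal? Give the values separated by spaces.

32 33 11 1 25 37 14

The last element of post-order is the root; it splits in-order into left and right subtrees.
Root 32: left subtree has 4 nodes {33, 1, 11, 25}, right has 2 {37, 14}.
  Root 33: left subtree has 0 nodes { }, right has 3 {1, 11, 25}.
    Root 11: left subtree has 1 node {1}, right has 1 {25}.
  Root 37: left subtree has 0 nodes { }, right has 1 {14}.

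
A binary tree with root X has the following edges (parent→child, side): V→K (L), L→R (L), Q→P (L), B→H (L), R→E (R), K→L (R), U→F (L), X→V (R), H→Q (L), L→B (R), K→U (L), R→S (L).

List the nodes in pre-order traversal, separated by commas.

X, V, K, U, F, L, R, S, E, B, H, Q, P

Pre-order visits the node, then its left subtree, then its right subtree.
Visit X.
At X: no left child.
At X: go right to V.
  Visit V.
  At V: go left to K.
    Visit K.
    At K: go left to U.
      Visit U.
      At U: go left to F.
        F is a leaf — visit F.
      At U: no right child.
    At K: go right to L.
      Visit L.
      At L: go left to R.
        Visit R.
        At R: go left to S.
          S is a leaf — visit S.
        At R: go right to E.
          E is a leaf — visit E.
      At L: go right to B.
        Visit B.
        At B: go left to H.
          Visit H.
          At H: go left to Q.
            Visit Q.
            At Q: go left to P.
              P is a leaf — visit P.
            At Q: no right child.
          At H: no right child.
        At B: no right child.
  At V: no right child.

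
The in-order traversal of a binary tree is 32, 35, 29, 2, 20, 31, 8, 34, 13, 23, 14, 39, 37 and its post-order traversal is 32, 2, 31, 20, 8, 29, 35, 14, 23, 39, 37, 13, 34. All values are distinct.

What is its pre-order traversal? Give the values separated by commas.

The last element of post-order is the root; it splits in-order into left and right subtrees.
Root 34: left subtree has 7 nodes {32, 35, 29, 2, 20, 31, 8}, right has 5 {13, 23, 14, 39, 37}.
  Root 35: left subtree has 1 node {32}, right has 5 {29, 2, 20, 31, 8}.
    Root 29: left subtree has 0 nodes { }, right has 4 {2, 20, 31, 8}.
      Root 8: left subtree has 3 nodes {2, 20, 31}, right has 0 { }.
        Root 20: left subtree has 1 node {2}, right has 1 {31}.
  Root 13: left subtree has 0 nodes { }, right has 4 {23, 14, 39, 37}.
    Root 37: left subtree has 3 nodes {23, 14, 39}, right has 0 { }.
      Root 39: left subtree has 2 nodes {23, 14}, right has 0 { }.
        Root 23: left subtree has 0 nodes { }, right has 1 {14}.

34, 35, 32, 29, 8, 20, 2, 31, 13, 37, 39, 23, 14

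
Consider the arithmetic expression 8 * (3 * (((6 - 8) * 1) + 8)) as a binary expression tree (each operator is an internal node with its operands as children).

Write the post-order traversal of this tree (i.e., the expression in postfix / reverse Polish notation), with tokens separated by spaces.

Post-order on an expression tree gives postfix notation: for each operator, emit left operand, right operand, then the operator.

8 3 6 8 - 1 * 8 + * *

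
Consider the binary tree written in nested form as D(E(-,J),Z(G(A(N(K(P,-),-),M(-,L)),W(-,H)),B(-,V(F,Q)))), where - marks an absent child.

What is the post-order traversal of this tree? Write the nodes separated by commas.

Post-order visits the left subtree, then the right subtree, then the node.
At D: go left to E.
  At E: no left child.
  At E: go right to J.
    J is a leaf — visit J.
  Visit E.
At D: go right to Z.
  At Z: go left to G.
    At G: go left to A.
      At A: go left to N.
        At N: go left to K.
          At K: go left to P.
            P is a leaf — visit P.
          At K: no right child.
          Visit K.
        At N: no right child.
        Visit N.
      At A: go right to M.
        At M: no left child.
        At M: go right to L.
          L is a leaf — visit L.
        Visit M.
      Visit A.
    At G: go right to W.
      At W: no left child.
      At W: go right to H.
        H is a leaf — visit H.
      Visit W.
    Visit G.
  At Z: go right to B.
    At B: no left child.
    At B: go right to V.
      At V: go left to F.
        F is a leaf — visit F.
      At V: go right to Q.
        Q is a leaf — visit Q.
      Visit V.
    Visit B.
  Visit Z.
Visit D.

J, E, P, K, N, L, M, A, H, W, G, F, Q, V, B, Z, D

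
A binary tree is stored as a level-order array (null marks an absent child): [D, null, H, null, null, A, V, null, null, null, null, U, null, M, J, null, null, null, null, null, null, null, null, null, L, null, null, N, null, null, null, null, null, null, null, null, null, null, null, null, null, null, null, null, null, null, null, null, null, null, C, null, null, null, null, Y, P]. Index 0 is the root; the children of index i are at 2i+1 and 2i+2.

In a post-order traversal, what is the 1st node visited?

C

Post-order visits the left subtree, then the right subtree, then the node.
At D: no left child.
At D: go right to H.
  At H: go left to A.
    At A: go left to U.
      At U: no left child.
      At U: go right to L.
        At L: no left child.
        At L: go right to C.
          C is a leaf — visit C.
        Visit L.
      Visit U.
    At A: no right child.
    Visit A.
  At H: go right to V.
    At V: go left to M.
      At M: go left to N.
        At N: go left to Y.
          Y is a leaf — visit Y.
        At N: go right to P.
          P is a leaf — visit P.
        Visit N.
      At M: no right child.
      Visit M.
    At V: go right to J.
      J is a leaf — visit J.
    Visit V.
  Visit H.
Visit D.
Full post-order sequence: C, L, U, A, Y, P, N, M, J, V, H, D.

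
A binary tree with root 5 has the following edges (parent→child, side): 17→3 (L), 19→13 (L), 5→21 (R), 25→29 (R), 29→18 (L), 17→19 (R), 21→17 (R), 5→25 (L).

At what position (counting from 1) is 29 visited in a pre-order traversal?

Pre-order visits the node, then its left subtree, then its right subtree.
Visit 5.
At 5: go left to 25.
  Visit 25.
  At 25: no left child.
  At 25: go right to 29.
    Visit 29.
    At 29: go left to 18.
      18 is a leaf — visit 18.
    At 29: no right child.
At 5: go right to 21.
  Visit 21.
  At 21: no left child.
  At 21: go right to 17.
    Visit 17.
    At 17: go left to 3.
      3 is a leaf — visit 3.
    At 17: go right to 19.
      Visit 19.
      At 19: go left to 13.
        13 is a leaf — visit 13.
      At 19: no right child.
Full pre-order sequence: 5, 25, 29, 18, 21, 17, 3, 19, 13.

3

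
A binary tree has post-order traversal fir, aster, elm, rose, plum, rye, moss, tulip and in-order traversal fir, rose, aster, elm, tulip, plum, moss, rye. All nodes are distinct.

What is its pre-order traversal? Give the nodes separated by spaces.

The last element of post-order is the root; it splits in-order into left and right subtrees.
Root tulip: left subtree has 4 nodes {fir, rose, aster, elm}, right has 3 {plum, moss, rye}.
  Root rose: left subtree has 1 node {fir}, right has 2 {aster, elm}.
    Root elm: left subtree has 1 node {aster}, right has 0 { }.
  Root moss: left subtree has 1 node {plum}, right has 1 {rye}.

tulip rose fir elm aster moss plum rye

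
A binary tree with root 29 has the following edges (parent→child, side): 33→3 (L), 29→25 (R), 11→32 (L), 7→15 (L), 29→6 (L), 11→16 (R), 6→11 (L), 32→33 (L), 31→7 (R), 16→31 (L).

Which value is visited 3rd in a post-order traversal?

Post-order visits the left subtree, then the right subtree, then the node.
At 29: go left to 6.
  At 6: go left to 11.
    At 11: go left to 32.
      At 32: go left to 33.
        At 33: go left to 3.
          3 is a leaf — visit 3.
        At 33: no right child.
        Visit 33.
      At 32: no right child.
      Visit 32.
    At 11: go right to 16.
      At 16: go left to 31.
        At 31: no left child.
        At 31: go right to 7.
          At 7: go left to 15.
            15 is a leaf — visit 15.
          At 7: no right child.
          Visit 7.
        Visit 31.
      At 16: no right child.
      Visit 16.
    Visit 11.
  At 6: no right child.
  Visit 6.
At 29: go right to 25.
  25 is a leaf — visit 25.
Visit 29.
Full post-order sequence: 3, 33, 32, 15, 7, 31, 16, 11, 6, 25, 29.

32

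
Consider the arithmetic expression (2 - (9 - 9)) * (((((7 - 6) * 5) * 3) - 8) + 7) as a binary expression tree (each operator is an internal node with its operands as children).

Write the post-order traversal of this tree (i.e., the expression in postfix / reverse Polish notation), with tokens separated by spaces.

2 9 9 - - 7 6 - 5 * 3 * 8 - 7 + *

Post-order on an expression tree gives postfix notation: for each operator, emit left operand, right operand, then the operator.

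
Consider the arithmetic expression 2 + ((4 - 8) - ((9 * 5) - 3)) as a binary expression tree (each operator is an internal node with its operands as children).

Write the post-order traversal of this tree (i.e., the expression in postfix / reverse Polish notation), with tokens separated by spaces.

Post-order on an expression tree gives postfix notation: for each operator, emit left operand, right operand, then the operator.

2 4 8 - 9 5 * 3 - - +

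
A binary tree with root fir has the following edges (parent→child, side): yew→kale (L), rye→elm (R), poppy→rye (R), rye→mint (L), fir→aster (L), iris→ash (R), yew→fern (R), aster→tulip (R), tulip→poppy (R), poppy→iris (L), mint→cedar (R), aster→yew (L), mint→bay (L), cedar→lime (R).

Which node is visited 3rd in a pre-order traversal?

Pre-order visits the node, then its left subtree, then its right subtree.
Visit fir.
At fir: go left to aster.
  Visit aster.
  At aster: go left to yew.
    Visit yew.
    At yew: go left to kale.
      kale is a leaf — visit kale.
    At yew: go right to fern.
      fern is a leaf — visit fern.
  At aster: go right to tulip.
    Visit tulip.
    At tulip: no left child.
    At tulip: go right to poppy.
      Visit poppy.
      At poppy: go left to iris.
        Visit iris.
        At iris: no left child.
        At iris: go right to ash.
          ash is a leaf — visit ash.
      At poppy: go right to rye.
        Visit rye.
        At rye: go left to mint.
          Visit mint.
          At mint: go left to bay.
            bay is a leaf — visit bay.
          At mint: go right to cedar.
            Visit cedar.
            At cedar: no left child.
            At cedar: go right to lime.
              lime is a leaf — visit lime.
        At rye: go right to elm.
          elm is a leaf — visit elm.
At fir: no right child.
Full pre-order sequence: fir, aster, yew, kale, fern, tulip, poppy, iris, ash, rye, mint, bay, cedar, lime, elm.

yew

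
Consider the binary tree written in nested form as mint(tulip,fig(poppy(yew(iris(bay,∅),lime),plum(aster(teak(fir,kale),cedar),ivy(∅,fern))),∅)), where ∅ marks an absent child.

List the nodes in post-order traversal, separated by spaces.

Post-order visits the left subtree, then the right subtree, then the node.
At mint: go left to tulip.
  tulip is a leaf — visit tulip.
At mint: go right to fig.
  At fig: go left to poppy.
    At poppy: go left to yew.
      At yew: go left to iris.
        At iris: go left to bay.
          bay is a leaf — visit bay.
        At iris: no right child.
        Visit iris.
      At yew: go right to lime.
        lime is a leaf — visit lime.
      Visit yew.
    At poppy: go right to plum.
      At plum: go left to aster.
        At aster: go left to teak.
          At teak: go left to fir.
            fir is a leaf — visit fir.
          At teak: go right to kale.
            kale is a leaf — visit kale.
          Visit teak.
        At aster: go right to cedar.
          cedar is a leaf — visit cedar.
        Visit aster.
      At plum: go right to ivy.
        At ivy: no left child.
        At ivy: go right to fern.
          fern is a leaf — visit fern.
        Visit ivy.
      Visit plum.
    Visit poppy.
  At fig: no right child.
  Visit fig.
Visit mint.

tulip bay iris lime yew fir kale teak cedar aster fern ivy plum poppy fig mint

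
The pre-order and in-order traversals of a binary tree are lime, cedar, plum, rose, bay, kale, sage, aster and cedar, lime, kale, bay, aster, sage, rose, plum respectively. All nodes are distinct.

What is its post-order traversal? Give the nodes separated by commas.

The first element of pre-order is the root; it splits in-order into left and right subtrees.
Root lime: left subtree has 1 node {cedar}, right has 6 {kale, bay, aster, sage, rose, plum}.
  Root plum: left subtree has 5 nodes {kale, bay, aster, sage, rose}, right has 0 { }.
    Root rose: left subtree has 4 nodes {kale, bay, aster, sage}, right has 0 { }.
      Root bay: left subtree has 1 node {kale}, right has 2 {aster, sage}.
        Root sage: left subtree has 1 node {aster}, right has 0 { }.

cedar, kale, aster, sage, bay, rose, plum, lime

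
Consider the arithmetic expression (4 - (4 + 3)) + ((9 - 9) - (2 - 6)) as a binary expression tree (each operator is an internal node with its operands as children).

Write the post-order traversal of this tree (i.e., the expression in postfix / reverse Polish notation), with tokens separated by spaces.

4 4 3 + - 9 9 - 2 6 - - +

Post-order on an expression tree gives postfix notation: for each operator, emit left operand, right operand, then the operator.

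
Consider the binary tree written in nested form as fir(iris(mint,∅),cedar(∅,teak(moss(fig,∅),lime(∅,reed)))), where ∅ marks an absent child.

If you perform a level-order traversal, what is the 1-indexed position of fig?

Level-order visits nodes level by level from the root, left to right within each level.
Level 0: fir
Level 1: iris, cedar
Level 2: mint, teak
Level 3: moss, lime
Level 4: fig, reed
Full level-order sequence: fir, iris, cedar, mint, teak, moss, lime, fig, reed.

8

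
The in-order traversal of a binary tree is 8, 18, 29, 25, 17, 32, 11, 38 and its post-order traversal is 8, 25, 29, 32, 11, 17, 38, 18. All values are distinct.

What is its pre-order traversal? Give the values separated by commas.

The last element of post-order is the root; it splits in-order into left and right subtrees.
Root 18: left subtree has 1 node {8}, right has 6 {29, 25, 17, 32, 11, 38}.
  Root 38: left subtree has 5 nodes {29, 25, 17, 32, 11}, right has 0 { }.
    Root 17: left subtree has 2 nodes {29, 25}, right has 2 {32, 11}.
      Root 29: left subtree has 0 nodes { }, right has 1 {25}.
      Root 11: left subtree has 1 node {32}, right has 0 { }.

18, 8, 38, 17, 29, 25, 11, 32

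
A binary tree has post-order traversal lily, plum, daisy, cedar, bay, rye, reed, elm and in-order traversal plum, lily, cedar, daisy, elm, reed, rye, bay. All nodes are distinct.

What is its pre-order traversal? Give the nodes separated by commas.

elm, cedar, plum, lily, daisy, reed, rye, bay

The last element of post-order is the root; it splits in-order into left and right subtrees.
Root elm: left subtree has 4 nodes {plum, lily, cedar, daisy}, right has 3 {reed, rye, bay}.
  Root cedar: left subtree has 2 nodes {plum, lily}, right has 1 {daisy}.
    Root plum: left subtree has 0 nodes { }, right has 1 {lily}.
  Root reed: left subtree has 0 nodes { }, right has 2 {rye, bay}.
    Root rye: left subtree has 0 nodes { }, right has 1 {bay}.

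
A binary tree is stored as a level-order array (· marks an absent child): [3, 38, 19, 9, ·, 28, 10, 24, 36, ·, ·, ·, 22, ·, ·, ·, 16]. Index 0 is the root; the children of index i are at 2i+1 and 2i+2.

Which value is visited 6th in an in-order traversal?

3

In-order visits the left subtree, then the node, then the right subtree.
At 3: go left to 38.
  At 38: go left to 9.
    At 9: go left to 24.
      At 24: no left child.
      Visit 24.
      At 24: go right to 16.
        16 is a leaf — visit 16.
    Visit 9.
    At 9: go right to 36.
      36 is a leaf — visit 36.
  Visit 38.
  At 38: no right child.
Visit 3.
At 3: go right to 19.
  At 19: go left to 28.
    At 28: no left child.
    Visit 28.
    At 28: go right to 22.
      22 is a leaf — visit 22.
  Visit 19.
  At 19: go right to 10.
    10 is a leaf — visit 10.
Full in-order sequence: 24, 16, 9, 36, 38, 3, 28, 22, 19, 10.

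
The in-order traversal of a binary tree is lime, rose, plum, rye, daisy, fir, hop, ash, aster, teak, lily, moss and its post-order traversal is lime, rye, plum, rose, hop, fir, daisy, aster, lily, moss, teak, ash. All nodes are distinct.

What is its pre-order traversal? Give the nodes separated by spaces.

ash daisy rose lime plum rye fir hop teak aster moss lily

The last element of post-order is the root; it splits in-order into left and right subtrees.
Root ash: left subtree has 7 nodes {lime, rose, plum, rye, daisy, fir, hop}, right has 4 {aster, teak, lily, moss}.
  Root daisy: left subtree has 4 nodes {lime, rose, plum, rye}, right has 2 {fir, hop}.
    Root rose: left subtree has 1 node {lime}, right has 2 {plum, rye}.
      Root plum: left subtree has 0 nodes { }, right has 1 {rye}.
    Root fir: left subtree has 0 nodes { }, right has 1 {hop}.
  Root teak: left subtree has 1 node {aster}, right has 2 {lily, moss}.
    Root moss: left subtree has 1 node {lily}, right has 0 { }.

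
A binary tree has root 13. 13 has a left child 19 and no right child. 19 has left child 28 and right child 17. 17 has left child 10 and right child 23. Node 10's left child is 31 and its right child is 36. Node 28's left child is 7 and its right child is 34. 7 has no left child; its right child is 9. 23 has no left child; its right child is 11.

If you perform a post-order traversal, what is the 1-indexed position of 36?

Post-order visits the left subtree, then the right subtree, then the node.
At 13: go left to 19.
  At 19: go left to 28.
    At 28: go left to 7.
      At 7: no left child.
      At 7: go right to 9.
        9 is a leaf — visit 9.
      Visit 7.
    At 28: go right to 34.
      34 is a leaf — visit 34.
    Visit 28.
  At 19: go right to 17.
    At 17: go left to 10.
      At 10: go left to 31.
        31 is a leaf — visit 31.
      At 10: go right to 36.
        36 is a leaf — visit 36.
      Visit 10.
    At 17: go right to 23.
      At 23: no left child.
      At 23: go right to 11.
        11 is a leaf — visit 11.
      Visit 23.
    Visit 17.
  Visit 19.
At 13: no right child.
Visit 13.
Full post-order sequence: 9, 7, 34, 28, 31, 36, 10, 11, 23, 17, 19, 13.

6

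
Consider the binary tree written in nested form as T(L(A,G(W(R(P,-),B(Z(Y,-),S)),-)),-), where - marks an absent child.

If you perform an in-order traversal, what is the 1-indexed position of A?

1

In-order visits the left subtree, then the node, then the right subtree.
At T: go left to L.
  At L: go left to A.
    A is a leaf — visit A.
  Visit L.
  At L: go right to G.
    At G: go left to W.
      At W: go left to R.
        At R: go left to P.
          P is a leaf — visit P.
        Visit R.
        At R: no right child.
      Visit W.
      At W: go right to B.
        At B: go left to Z.
          At Z: go left to Y.
            Y is a leaf — visit Y.
          Visit Z.
          At Z: no right child.
        Visit B.
        At B: go right to S.
          S is a leaf — visit S.
    Visit G.
    At G: no right child.
Visit T.
At T: no right child.
Full in-order sequence: A, L, P, R, W, Y, Z, B, S, G, T.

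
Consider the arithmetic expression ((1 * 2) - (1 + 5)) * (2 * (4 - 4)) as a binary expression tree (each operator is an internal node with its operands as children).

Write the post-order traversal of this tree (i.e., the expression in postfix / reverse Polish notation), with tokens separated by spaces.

1 2 * 1 5 + - 2 4 4 - * *

Post-order on an expression tree gives postfix notation: for each operator, emit left operand, right operand, then the operator.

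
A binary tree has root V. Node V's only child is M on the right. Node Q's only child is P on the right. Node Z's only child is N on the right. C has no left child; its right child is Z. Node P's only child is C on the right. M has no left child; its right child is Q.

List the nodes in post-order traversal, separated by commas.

N, Z, C, P, Q, M, V

Post-order visits the left subtree, then the right subtree, then the node.
At V: no left child.
At V: go right to M.
  At M: no left child.
  At M: go right to Q.
    At Q: no left child.
    At Q: go right to P.
      At P: no left child.
      At P: go right to C.
        At C: no left child.
        At C: go right to Z.
          At Z: no left child.
          At Z: go right to N.
            N is a leaf — visit N.
          Visit Z.
        Visit C.
      Visit P.
    Visit Q.
  Visit M.
Visit V.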